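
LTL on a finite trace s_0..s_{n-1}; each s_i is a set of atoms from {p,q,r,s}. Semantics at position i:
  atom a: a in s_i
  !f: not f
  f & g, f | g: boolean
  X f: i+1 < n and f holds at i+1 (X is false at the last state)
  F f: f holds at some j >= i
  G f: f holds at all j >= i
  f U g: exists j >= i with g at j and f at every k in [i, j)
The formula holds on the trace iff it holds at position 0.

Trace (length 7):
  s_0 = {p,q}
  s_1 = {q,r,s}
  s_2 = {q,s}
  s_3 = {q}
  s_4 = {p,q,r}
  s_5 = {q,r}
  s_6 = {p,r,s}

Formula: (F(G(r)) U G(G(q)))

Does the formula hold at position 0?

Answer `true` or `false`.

s_0={p,q}: (F(G(r)) U G(G(q)))=False F(G(r))=True G(r)=False r=False G(G(q))=False G(q)=False q=True
s_1={q,r,s}: (F(G(r)) U G(G(q)))=False F(G(r))=True G(r)=False r=True G(G(q))=False G(q)=False q=True
s_2={q,s}: (F(G(r)) U G(G(q)))=False F(G(r))=True G(r)=False r=False G(G(q))=False G(q)=False q=True
s_3={q}: (F(G(r)) U G(G(q)))=False F(G(r))=True G(r)=False r=False G(G(q))=False G(q)=False q=True
s_4={p,q,r}: (F(G(r)) U G(G(q)))=False F(G(r))=True G(r)=True r=True G(G(q))=False G(q)=False q=True
s_5={q,r}: (F(G(r)) U G(G(q)))=False F(G(r))=True G(r)=True r=True G(G(q))=False G(q)=False q=True
s_6={p,r,s}: (F(G(r)) U G(G(q)))=False F(G(r))=True G(r)=True r=True G(G(q))=False G(q)=False q=False

Answer: false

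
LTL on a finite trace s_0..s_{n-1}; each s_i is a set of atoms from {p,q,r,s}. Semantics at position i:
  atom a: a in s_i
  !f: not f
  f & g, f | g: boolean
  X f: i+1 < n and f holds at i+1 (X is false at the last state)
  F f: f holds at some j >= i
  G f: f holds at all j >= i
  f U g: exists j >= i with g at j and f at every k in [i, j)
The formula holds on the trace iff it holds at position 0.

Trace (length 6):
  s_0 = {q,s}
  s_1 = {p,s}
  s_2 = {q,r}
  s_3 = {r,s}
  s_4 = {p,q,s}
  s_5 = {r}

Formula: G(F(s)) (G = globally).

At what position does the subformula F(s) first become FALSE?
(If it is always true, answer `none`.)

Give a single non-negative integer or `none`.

Answer: 5

Derivation:
s_0={q,s}: F(s)=True s=True
s_1={p,s}: F(s)=True s=True
s_2={q,r}: F(s)=True s=False
s_3={r,s}: F(s)=True s=True
s_4={p,q,s}: F(s)=True s=True
s_5={r}: F(s)=False s=False
G(F(s)) holds globally = False
First violation at position 5.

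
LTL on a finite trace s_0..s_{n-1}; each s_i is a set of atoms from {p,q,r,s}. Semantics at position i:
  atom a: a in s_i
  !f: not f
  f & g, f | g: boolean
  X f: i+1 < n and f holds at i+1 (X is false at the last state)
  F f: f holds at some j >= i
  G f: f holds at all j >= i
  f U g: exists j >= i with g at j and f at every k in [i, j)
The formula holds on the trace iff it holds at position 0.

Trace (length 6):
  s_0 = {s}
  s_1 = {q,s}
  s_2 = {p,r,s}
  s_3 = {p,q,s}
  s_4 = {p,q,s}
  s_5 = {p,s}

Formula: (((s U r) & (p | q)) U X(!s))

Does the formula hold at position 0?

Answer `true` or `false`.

s_0={s}: (((s U r) & (p | q)) U X(!s))=False ((s U r) & (p | q))=False (s U r)=True s=True r=False (p | q)=False p=False q=False X(!s)=False !s=False
s_1={q,s}: (((s U r) & (p | q)) U X(!s))=False ((s U r) & (p | q))=True (s U r)=True s=True r=False (p | q)=True p=False q=True X(!s)=False !s=False
s_2={p,r,s}: (((s U r) & (p | q)) U X(!s))=False ((s U r) & (p | q))=True (s U r)=True s=True r=True (p | q)=True p=True q=False X(!s)=False !s=False
s_3={p,q,s}: (((s U r) & (p | q)) U X(!s))=False ((s U r) & (p | q))=False (s U r)=False s=True r=False (p | q)=True p=True q=True X(!s)=False !s=False
s_4={p,q,s}: (((s U r) & (p | q)) U X(!s))=False ((s U r) & (p | q))=False (s U r)=False s=True r=False (p | q)=True p=True q=True X(!s)=False !s=False
s_5={p,s}: (((s U r) & (p | q)) U X(!s))=False ((s U r) & (p | q))=False (s U r)=False s=True r=False (p | q)=True p=True q=False X(!s)=False !s=False

Answer: false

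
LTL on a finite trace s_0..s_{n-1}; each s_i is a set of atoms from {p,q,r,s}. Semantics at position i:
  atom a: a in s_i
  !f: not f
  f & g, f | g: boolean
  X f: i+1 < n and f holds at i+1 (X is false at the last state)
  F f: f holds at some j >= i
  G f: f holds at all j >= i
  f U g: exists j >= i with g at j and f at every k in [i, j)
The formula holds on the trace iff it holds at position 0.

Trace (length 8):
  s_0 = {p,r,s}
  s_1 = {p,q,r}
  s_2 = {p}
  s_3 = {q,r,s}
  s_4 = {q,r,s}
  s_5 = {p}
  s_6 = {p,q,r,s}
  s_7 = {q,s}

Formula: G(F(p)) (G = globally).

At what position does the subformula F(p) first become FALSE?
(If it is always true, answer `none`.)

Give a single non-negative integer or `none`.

s_0={p,r,s}: F(p)=True p=True
s_1={p,q,r}: F(p)=True p=True
s_2={p}: F(p)=True p=True
s_3={q,r,s}: F(p)=True p=False
s_4={q,r,s}: F(p)=True p=False
s_5={p}: F(p)=True p=True
s_6={p,q,r,s}: F(p)=True p=True
s_7={q,s}: F(p)=False p=False
G(F(p)) holds globally = False
First violation at position 7.

Answer: 7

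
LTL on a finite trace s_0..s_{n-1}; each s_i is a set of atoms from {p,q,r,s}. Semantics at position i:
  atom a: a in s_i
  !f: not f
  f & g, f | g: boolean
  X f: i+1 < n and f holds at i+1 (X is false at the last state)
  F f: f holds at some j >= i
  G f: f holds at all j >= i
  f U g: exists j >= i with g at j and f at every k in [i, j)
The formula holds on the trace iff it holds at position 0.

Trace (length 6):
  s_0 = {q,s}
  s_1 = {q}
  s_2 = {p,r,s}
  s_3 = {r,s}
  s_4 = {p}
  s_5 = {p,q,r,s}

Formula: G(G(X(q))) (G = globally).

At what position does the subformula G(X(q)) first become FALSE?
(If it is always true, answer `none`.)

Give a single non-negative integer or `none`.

Answer: 0

Derivation:
s_0={q,s}: G(X(q))=False X(q)=True q=True
s_1={q}: G(X(q))=False X(q)=False q=True
s_2={p,r,s}: G(X(q))=False X(q)=False q=False
s_3={r,s}: G(X(q))=False X(q)=False q=False
s_4={p}: G(X(q))=False X(q)=True q=False
s_5={p,q,r,s}: G(X(q))=False X(q)=False q=True
G(G(X(q))) holds globally = False
First violation at position 0.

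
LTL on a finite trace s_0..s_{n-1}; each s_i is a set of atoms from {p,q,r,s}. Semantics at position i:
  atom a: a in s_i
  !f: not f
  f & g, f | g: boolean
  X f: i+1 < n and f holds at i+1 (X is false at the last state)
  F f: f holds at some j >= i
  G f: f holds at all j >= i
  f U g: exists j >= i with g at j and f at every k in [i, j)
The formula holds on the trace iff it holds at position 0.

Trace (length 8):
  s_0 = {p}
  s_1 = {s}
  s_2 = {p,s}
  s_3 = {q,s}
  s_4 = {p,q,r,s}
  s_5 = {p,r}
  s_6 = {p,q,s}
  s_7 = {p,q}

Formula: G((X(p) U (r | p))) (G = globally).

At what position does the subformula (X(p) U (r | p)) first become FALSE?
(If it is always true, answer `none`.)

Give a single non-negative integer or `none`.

s_0={p}: (X(p) U (r | p))=True X(p)=False p=True (r | p)=True r=False
s_1={s}: (X(p) U (r | p))=True X(p)=True p=False (r | p)=False r=False
s_2={p,s}: (X(p) U (r | p))=True X(p)=False p=True (r | p)=True r=False
s_3={q,s}: (X(p) U (r | p))=True X(p)=True p=False (r | p)=False r=False
s_4={p,q,r,s}: (X(p) U (r | p))=True X(p)=True p=True (r | p)=True r=True
s_5={p,r}: (X(p) U (r | p))=True X(p)=True p=True (r | p)=True r=True
s_6={p,q,s}: (X(p) U (r | p))=True X(p)=True p=True (r | p)=True r=False
s_7={p,q}: (X(p) U (r | p))=True X(p)=False p=True (r | p)=True r=False
G((X(p) U (r | p))) holds globally = True
No violation — formula holds at every position.

Answer: none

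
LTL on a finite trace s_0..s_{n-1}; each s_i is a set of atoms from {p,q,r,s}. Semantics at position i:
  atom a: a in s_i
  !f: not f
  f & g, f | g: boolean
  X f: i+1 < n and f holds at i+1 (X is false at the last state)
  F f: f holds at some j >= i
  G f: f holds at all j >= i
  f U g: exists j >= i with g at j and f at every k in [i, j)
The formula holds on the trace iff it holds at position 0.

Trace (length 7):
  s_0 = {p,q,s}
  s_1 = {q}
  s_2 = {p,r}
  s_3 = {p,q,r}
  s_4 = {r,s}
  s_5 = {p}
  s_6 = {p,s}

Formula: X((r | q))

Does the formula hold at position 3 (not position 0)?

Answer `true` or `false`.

Answer: true

Derivation:
s_0={p,q,s}: X((r | q))=True (r | q)=True r=False q=True
s_1={q}: X((r | q))=True (r | q)=True r=False q=True
s_2={p,r}: X((r | q))=True (r | q)=True r=True q=False
s_3={p,q,r}: X((r | q))=True (r | q)=True r=True q=True
s_4={r,s}: X((r | q))=False (r | q)=True r=True q=False
s_5={p}: X((r | q))=False (r | q)=False r=False q=False
s_6={p,s}: X((r | q))=False (r | q)=False r=False q=False
Evaluating at position 3: result = True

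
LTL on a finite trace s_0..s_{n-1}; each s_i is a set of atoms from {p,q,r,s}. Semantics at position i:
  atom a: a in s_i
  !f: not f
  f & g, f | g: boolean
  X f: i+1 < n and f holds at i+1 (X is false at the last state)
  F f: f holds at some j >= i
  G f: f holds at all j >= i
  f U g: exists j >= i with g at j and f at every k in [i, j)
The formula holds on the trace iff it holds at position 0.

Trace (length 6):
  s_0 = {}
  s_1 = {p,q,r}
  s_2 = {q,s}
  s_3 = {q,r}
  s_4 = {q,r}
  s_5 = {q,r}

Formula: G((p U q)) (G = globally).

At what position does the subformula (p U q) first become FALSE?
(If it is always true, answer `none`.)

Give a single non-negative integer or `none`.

s_0={}: (p U q)=False p=False q=False
s_1={p,q,r}: (p U q)=True p=True q=True
s_2={q,s}: (p U q)=True p=False q=True
s_3={q,r}: (p U q)=True p=False q=True
s_4={q,r}: (p U q)=True p=False q=True
s_5={q,r}: (p U q)=True p=False q=True
G((p U q)) holds globally = False
First violation at position 0.

Answer: 0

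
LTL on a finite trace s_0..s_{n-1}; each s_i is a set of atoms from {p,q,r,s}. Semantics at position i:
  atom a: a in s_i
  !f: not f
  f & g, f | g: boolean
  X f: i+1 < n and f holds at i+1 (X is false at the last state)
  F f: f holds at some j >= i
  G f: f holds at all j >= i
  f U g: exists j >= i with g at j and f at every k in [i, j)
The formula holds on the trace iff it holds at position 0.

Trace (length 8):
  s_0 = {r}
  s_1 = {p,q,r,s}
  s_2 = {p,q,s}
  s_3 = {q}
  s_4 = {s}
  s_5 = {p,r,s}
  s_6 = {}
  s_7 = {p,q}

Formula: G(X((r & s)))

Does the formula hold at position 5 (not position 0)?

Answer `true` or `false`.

s_0={r}: G(X((r & s)))=False X((r & s))=True (r & s)=False r=True s=False
s_1={p,q,r,s}: G(X((r & s)))=False X((r & s))=False (r & s)=True r=True s=True
s_2={p,q,s}: G(X((r & s)))=False X((r & s))=False (r & s)=False r=False s=True
s_3={q}: G(X((r & s)))=False X((r & s))=False (r & s)=False r=False s=False
s_4={s}: G(X((r & s)))=False X((r & s))=True (r & s)=False r=False s=True
s_5={p,r,s}: G(X((r & s)))=False X((r & s))=False (r & s)=True r=True s=True
s_6={}: G(X((r & s)))=False X((r & s))=False (r & s)=False r=False s=False
s_7={p,q}: G(X((r & s)))=False X((r & s))=False (r & s)=False r=False s=False
Evaluating at position 5: result = False

Answer: false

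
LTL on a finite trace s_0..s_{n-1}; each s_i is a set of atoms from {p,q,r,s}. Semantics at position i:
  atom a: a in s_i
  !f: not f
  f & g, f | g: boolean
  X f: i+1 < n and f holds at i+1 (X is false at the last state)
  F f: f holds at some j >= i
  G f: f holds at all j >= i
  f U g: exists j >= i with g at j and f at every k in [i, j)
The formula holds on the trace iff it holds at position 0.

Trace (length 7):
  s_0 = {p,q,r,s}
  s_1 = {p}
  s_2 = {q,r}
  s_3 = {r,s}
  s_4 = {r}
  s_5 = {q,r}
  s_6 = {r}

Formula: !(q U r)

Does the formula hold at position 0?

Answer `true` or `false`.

Answer: false

Derivation:
s_0={p,q,r,s}: !(q U r)=False (q U r)=True q=True r=True
s_1={p}: !(q U r)=True (q U r)=False q=False r=False
s_2={q,r}: !(q U r)=False (q U r)=True q=True r=True
s_3={r,s}: !(q U r)=False (q U r)=True q=False r=True
s_4={r}: !(q U r)=False (q U r)=True q=False r=True
s_5={q,r}: !(q U r)=False (q U r)=True q=True r=True
s_6={r}: !(q U r)=False (q U r)=True q=False r=True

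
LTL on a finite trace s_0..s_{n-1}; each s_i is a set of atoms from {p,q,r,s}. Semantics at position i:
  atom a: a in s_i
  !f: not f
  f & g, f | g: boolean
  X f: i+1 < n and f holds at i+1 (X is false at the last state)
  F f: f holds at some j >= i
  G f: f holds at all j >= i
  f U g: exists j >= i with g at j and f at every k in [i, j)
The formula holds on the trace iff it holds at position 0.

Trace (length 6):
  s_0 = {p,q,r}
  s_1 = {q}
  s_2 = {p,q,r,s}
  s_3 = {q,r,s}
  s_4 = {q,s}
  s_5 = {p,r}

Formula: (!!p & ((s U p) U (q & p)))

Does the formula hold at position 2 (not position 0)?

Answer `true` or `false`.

Answer: true

Derivation:
s_0={p,q,r}: (!!p & ((s U p) U (q & p)))=True !!p=True !p=False p=True ((s U p) U (q & p))=True (s U p)=True s=False (q & p)=True q=True
s_1={q}: (!!p & ((s U p) U (q & p)))=False !!p=False !p=True p=False ((s U p) U (q & p))=False (s U p)=False s=False (q & p)=False q=True
s_2={p,q,r,s}: (!!p & ((s U p) U (q & p)))=True !!p=True !p=False p=True ((s U p) U (q & p))=True (s U p)=True s=True (q & p)=True q=True
s_3={q,r,s}: (!!p & ((s U p) U (q & p)))=False !!p=False !p=True p=False ((s U p) U (q & p))=False (s U p)=True s=True (q & p)=False q=True
s_4={q,s}: (!!p & ((s U p) U (q & p)))=False !!p=False !p=True p=False ((s U p) U (q & p))=False (s U p)=True s=True (q & p)=False q=True
s_5={p,r}: (!!p & ((s U p) U (q & p)))=False !!p=True !p=False p=True ((s U p) U (q & p))=False (s U p)=True s=False (q & p)=False q=False
Evaluating at position 2: result = True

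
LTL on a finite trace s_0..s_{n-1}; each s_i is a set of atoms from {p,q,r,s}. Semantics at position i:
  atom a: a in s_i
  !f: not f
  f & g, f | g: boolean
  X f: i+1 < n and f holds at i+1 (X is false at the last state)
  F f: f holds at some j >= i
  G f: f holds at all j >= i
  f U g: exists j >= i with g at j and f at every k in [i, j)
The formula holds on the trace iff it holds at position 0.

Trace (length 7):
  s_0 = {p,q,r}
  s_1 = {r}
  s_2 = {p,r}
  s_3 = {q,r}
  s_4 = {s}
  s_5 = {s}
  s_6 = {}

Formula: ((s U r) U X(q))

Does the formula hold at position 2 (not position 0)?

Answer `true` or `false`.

s_0={p,q,r}: ((s U r) U X(q))=True (s U r)=True s=False r=True X(q)=False q=True
s_1={r}: ((s U r) U X(q))=True (s U r)=True s=False r=True X(q)=False q=False
s_2={p,r}: ((s U r) U X(q))=True (s U r)=True s=False r=True X(q)=True q=False
s_3={q,r}: ((s U r) U X(q))=False (s U r)=True s=False r=True X(q)=False q=True
s_4={s}: ((s U r) U X(q))=False (s U r)=False s=True r=False X(q)=False q=False
s_5={s}: ((s U r) U X(q))=False (s U r)=False s=True r=False X(q)=False q=False
s_6={}: ((s U r) U X(q))=False (s U r)=False s=False r=False X(q)=False q=False
Evaluating at position 2: result = True

Answer: true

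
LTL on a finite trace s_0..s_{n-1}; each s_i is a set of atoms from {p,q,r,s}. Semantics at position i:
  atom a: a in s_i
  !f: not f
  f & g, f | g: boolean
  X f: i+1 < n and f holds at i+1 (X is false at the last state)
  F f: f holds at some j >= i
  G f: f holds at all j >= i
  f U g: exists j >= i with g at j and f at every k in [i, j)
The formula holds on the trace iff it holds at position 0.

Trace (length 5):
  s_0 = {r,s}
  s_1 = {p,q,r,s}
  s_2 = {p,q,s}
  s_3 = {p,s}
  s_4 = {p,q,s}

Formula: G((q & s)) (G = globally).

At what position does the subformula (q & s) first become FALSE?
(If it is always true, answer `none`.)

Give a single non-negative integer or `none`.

Answer: 0

Derivation:
s_0={r,s}: (q & s)=False q=False s=True
s_1={p,q,r,s}: (q & s)=True q=True s=True
s_2={p,q,s}: (q & s)=True q=True s=True
s_3={p,s}: (q & s)=False q=False s=True
s_4={p,q,s}: (q & s)=True q=True s=True
G((q & s)) holds globally = False
First violation at position 0.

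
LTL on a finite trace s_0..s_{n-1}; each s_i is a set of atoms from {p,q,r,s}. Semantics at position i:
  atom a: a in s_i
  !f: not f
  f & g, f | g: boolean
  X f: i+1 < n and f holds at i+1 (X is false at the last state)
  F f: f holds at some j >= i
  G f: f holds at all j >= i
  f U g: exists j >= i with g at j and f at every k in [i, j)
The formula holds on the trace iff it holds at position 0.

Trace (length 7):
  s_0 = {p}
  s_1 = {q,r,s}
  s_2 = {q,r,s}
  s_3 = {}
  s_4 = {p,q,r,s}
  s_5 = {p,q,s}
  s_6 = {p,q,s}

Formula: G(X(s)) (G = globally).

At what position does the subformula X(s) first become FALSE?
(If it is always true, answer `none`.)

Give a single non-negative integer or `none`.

Answer: 2

Derivation:
s_0={p}: X(s)=True s=False
s_1={q,r,s}: X(s)=True s=True
s_2={q,r,s}: X(s)=False s=True
s_3={}: X(s)=True s=False
s_4={p,q,r,s}: X(s)=True s=True
s_5={p,q,s}: X(s)=True s=True
s_6={p,q,s}: X(s)=False s=True
G(X(s)) holds globally = False
First violation at position 2.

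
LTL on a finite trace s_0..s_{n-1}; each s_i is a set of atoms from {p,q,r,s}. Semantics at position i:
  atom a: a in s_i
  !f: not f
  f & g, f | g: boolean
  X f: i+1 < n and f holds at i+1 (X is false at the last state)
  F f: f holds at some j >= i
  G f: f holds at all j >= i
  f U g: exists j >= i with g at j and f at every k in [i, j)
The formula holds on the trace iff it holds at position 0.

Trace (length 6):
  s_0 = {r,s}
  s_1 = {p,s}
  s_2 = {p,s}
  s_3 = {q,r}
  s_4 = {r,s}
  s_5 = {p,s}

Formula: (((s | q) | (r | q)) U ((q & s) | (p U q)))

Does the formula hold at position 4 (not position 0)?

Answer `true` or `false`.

Answer: false

Derivation:
s_0={r,s}: (((s | q) | (r | q)) U ((q & s) | (p U q)))=True ((s | q) | (r | q))=True (s | q)=True s=True q=False (r | q)=True r=True ((q & s) | (p U q))=False (q & s)=False (p U q)=False p=False
s_1={p,s}: (((s | q) | (r | q)) U ((q & s) | (p U q)))=True ((s | q) | (r | q))=True (s | q)=True s=True q=False (r | q)=False r=False ((q & s) | (p U q))=True (q & s)=False (p U q)=True p=True
s_2={p,s}: (((s | q) | (r | q)) U ((q & s) | (p U q)))=True ((s | q) | (r | q))=True (s | q)=True s=True q=False (r | q)=False r=False ((q & s) | (p U q))=True (q & s)=False (p U q)=True p=True
s_3={q,r}: (((s | q) | (r | q)) U ((q & s) | (p U q)))=True ((s | q) | (r | q))=True (s | q)=True s=False q=True (r | q)=True r=True ((q & s) | (p U q))=True (q & s)=False (p U q)=True p=False
s_4={r,s}: (((s | q) | (r | q)) U ((q & s) | (p U q)))=False ((s | q) | (r | q))=True (s | q)=True s=True q=False (r | q)=True r=True ((q & s) | (p U q))=False (q & s)=False (p U q)=False p=False
s_5={p,s}: (((s | q) | (r | q)) U ((q & s) | (p U q)))=False ((s | q) | (r | q))=True (s | q)=True s=True q=False (r | q)=False r=False ((q & s) | (p U q))=False (q & s)=False (p U q)=False p=True
Evaluating at position 4: result = False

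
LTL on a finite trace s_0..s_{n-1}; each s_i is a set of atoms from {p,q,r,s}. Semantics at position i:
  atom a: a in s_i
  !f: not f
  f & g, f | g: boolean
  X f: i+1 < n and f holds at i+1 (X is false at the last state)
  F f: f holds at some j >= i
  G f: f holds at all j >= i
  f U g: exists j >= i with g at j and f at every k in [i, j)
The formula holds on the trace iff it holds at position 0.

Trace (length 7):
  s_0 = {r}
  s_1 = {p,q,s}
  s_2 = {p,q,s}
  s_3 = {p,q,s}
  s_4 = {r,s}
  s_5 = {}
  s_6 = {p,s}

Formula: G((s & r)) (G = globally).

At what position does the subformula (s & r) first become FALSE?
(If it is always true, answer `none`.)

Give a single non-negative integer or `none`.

s_0={r}: (s & r)=False s=False r=True
s_1={p,q,s}: (s & r)=False s=True r=False
s_2={p,q,s}: (s & r)=False s=True r=False
s_3={p,q,s}: (s & r)=False s=True r=False
s_4={r,s}: (s & r)=True s=True r=True
s_5={}: (s & r)=False s=False r=False
s_6={p,s}: (s & r)=False s=True r=False
G((s & r)) holds globally = False
First violation at position 0.

Answer: 0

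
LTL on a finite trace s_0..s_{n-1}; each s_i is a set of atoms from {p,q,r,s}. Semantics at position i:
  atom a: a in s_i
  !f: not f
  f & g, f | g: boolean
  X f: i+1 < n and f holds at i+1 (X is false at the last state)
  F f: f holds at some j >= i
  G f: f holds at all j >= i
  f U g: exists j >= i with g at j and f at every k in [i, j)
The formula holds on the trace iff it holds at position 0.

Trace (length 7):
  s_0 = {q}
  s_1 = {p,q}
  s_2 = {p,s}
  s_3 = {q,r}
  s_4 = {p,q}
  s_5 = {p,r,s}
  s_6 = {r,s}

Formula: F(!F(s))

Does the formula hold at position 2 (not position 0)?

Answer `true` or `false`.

s_0={q}: F(!F(s))=False !F(s)=False F(s)=True s=False
s_1={p,q}: F(!F(s))=False !F(s)=False F(s)=True s=False
s_2={p,s}: F(!F(s))=False !F(s)=False F(s)=True s=True
s_3={q,r}: F(!F(s))=False !F(s)=False F(s)=True s=False
s_4={p,q}: F(!F(s))=False !F(s)=False F(s)=True s=False
s_5={p,r,s}: F(!F(s))=False !F(s)=False F(s)=True s=True
s_6={r,s}: F(!F(s))=False !F(s)=False F(s)=True s=True
Evaluating at position 2: result = False

Answer: false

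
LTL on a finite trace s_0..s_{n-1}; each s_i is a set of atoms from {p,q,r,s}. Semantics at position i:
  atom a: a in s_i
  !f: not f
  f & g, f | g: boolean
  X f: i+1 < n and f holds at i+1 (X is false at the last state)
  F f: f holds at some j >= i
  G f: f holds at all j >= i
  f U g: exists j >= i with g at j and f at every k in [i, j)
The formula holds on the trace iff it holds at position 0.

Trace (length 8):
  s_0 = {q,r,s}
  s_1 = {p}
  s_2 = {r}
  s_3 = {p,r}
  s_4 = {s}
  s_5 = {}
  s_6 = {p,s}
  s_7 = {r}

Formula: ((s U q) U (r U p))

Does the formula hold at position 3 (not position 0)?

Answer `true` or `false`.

s_0={q,r,s}: ((s U q) U (r U p))=True (s U q)=True s=True q=True (r U p)=True r=True p=False
s_1={p}: ((s U q) U (r U p))=True (s U q)=False s=False q=False (r U p)=True r=False p=True
s_2={r}: ((s U q) U (r U p))=True (s U q)=False s=False q=False (r U p)=True r=True p=False
s_3={p,r}: ((s U q) U (r U p))=True (s U q)=False s=False q=False (r U p)=True r=True p=True
s_4={s}: ((s U q) U (r U p))=False (s U q)=False s=True q=False (r U p)=False r=False p=False
s_5={}: ((s U q) U (r U p))=False (s U q)=False s=False q=False (r U p)=False r=False p=False
s_6={p,s}: ((s U q) U (r U p))=True (s U q)=False s=True q=False (r U p)=True r=False p=True
s_7={r}: ((s U q) U (r U p))=False (s U q)=False s=False q=False (r U p)=False r=True p=False
Evaluating at position 3: result = True

Answer: true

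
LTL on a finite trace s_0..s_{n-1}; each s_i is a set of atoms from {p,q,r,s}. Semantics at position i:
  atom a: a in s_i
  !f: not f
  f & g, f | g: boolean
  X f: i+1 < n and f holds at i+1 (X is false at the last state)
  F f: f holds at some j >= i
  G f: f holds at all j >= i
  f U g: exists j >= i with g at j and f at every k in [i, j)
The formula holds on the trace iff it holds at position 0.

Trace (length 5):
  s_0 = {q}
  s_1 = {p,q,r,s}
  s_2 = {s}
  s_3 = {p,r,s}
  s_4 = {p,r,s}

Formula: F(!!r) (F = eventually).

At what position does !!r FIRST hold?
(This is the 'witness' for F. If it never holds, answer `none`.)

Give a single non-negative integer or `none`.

s_0={q}: !!r=False !r=True r=False
s_1={p,q,r,s}: !!r=True !r=False r=True
s_2={s}: !!r=False !r=True r=False
s_3={p,r,s}: !!r=True !r=False r=True
s_4={p,r,s}: !!r=True !r=False r=True
F(!!r) holds; first witness at position 1.

Answer: 1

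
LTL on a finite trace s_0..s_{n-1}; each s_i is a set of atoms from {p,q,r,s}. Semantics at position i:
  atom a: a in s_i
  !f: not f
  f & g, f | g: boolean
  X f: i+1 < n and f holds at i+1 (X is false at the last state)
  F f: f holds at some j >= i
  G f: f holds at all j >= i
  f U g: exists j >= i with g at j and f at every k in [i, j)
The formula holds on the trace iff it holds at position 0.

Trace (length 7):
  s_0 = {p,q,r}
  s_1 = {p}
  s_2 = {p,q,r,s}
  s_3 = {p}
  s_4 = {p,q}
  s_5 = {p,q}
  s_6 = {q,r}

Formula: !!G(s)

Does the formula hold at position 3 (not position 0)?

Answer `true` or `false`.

s_0={p,q,r}: !!G(s)=False !G(s)=True G(s)=False s=False
s_1={p}: !!G(s)=False !G(s)=True G(s)=False s=False
s_2={p,q,r,s}: !!G(s)=False !G(s)=True G(s)=False s=True
s_3={p}: !!G(s)=False !G(s)=True G(s)=False s=False
s_4={p,q}: !!G(s)=False !G(s)=True G(s)=False s=False
s_5={p,q}: !!G(s)=False !G(s)=True G(s)=False s=False
s_6={q,r}: !!G(s)=False !G(s)=True G(s)=False s=False
Evaluating at position 3: result = False

Answer: false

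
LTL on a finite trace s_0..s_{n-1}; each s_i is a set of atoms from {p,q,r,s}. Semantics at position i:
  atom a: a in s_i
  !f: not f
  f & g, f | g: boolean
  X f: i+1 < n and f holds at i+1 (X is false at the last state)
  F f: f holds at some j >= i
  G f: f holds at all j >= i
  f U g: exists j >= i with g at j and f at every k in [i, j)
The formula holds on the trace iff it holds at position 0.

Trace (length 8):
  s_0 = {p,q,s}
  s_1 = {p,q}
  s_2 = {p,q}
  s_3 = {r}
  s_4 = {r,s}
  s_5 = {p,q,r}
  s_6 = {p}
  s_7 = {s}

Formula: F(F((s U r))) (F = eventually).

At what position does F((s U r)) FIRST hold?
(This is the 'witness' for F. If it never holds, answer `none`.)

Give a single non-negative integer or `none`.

s_0={p,q,s}: F((s U r))=True (s U r)=False s=True r=False
s_1={p,q}: F((s U r))=True (s U r)=False s=False r=False
s_2={p,q}: F((s U r))=True (s U r)=False s=False r=False
s_3={r}: F((s U r))=True (s U r)=True s=False r=True
s_4={r,s}: F((s U r))=True (s U r)=True s=True r=True
s_5={p,q,r}: F((s U r))=True (s U r)=True s=False r=True
s_6={p}: F((s U r))=False (s U r)=False s=False r=False
s_7={s}: F((s U r))=False (s U r)=False s=True r=False
F(F((s U r))) holds; first witness at position 0.

Answer: 0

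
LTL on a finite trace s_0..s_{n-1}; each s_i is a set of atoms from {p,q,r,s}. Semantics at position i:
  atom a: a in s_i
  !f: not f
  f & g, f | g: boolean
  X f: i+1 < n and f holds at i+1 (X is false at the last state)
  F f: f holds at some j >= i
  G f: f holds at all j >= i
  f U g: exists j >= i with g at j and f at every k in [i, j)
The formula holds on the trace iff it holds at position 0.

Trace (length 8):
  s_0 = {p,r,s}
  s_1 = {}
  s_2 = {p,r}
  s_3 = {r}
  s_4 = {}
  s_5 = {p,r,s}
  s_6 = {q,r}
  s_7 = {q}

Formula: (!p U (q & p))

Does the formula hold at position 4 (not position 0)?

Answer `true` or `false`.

Answer: false

Derivation:
s_0={p,r,s}: (!p U (q & p))=False !p=False p=True (q & p)=False q=False
s_1={}: (!p U (q & p))=False !p=True p=False (q & p)=False q=False
s_2={p,r}: (!p U (q & p))=False !p=False p=True (q & p)=False q=False
s_3={r}: (!p U (q & p))=False !p=True p=False (q & p)=False q=False
s_4={}: (!p U (q & p))=False !p=True p=False (q & p)=False q=False
s_5={p,r,s}: (!p U (q & p))=False !p=False p=True (q & p)=False q=False
s_6={q,r}: (!p U (q & p))=False !p=True p=False (q & p)=False q=True
s_7={q}: (!p U (q & p))=False !p=True p=False (q & p)=False q=True
Evaluating at position 4: result = False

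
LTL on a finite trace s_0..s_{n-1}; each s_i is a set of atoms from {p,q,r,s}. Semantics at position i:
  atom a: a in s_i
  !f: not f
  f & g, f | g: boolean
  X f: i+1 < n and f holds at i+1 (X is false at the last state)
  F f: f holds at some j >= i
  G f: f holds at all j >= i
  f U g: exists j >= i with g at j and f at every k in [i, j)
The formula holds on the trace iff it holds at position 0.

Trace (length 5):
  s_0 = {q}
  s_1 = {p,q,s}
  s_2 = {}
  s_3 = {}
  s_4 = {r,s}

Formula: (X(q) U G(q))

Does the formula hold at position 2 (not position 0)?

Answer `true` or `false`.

s_0={q}: (X(q) U G(q))=False X(q)=True q=True G(q)=False
s_1={p,q,s}: (X(q) U G(q))=False X(q)=False q=True G(q)=False
s_2={}: (X(q) U G(q))=False X(q)=False q=False G(q)=False
s_3={}: (X(q) U G(q))=False X(q)=False q=False G(q)=False
s_4={r,s}: (X(q) U G(q))=False X(q)=False q=False G(q)=False
Evaluating at position 2: result = False

Answer: false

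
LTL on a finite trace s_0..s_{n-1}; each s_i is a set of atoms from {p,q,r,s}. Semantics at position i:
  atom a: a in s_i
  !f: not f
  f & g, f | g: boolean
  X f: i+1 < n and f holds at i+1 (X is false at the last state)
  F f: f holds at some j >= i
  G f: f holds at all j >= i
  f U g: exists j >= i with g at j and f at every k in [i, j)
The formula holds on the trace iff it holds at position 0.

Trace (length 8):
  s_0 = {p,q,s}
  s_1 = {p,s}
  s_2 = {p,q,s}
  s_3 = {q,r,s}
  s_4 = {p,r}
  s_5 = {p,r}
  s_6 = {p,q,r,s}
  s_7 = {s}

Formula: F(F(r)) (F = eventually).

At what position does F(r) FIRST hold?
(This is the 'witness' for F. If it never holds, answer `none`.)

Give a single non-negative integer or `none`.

s_0={p,q,s}: F(r)=True r=False
s_1={p,s}: F(r)=True r=False
s_2={p,q,s}: F(r)=True r=False
s_3={q,r,s}: F(r)=True r=True
s_4={p,r}: F(r)=True r=True
s_5={p,r}: F(r)=True r=True
s_6={p,q,r,s}: F(r)=True r=True
s_7={s}: F(r)=False r=False
F(F(r)) holds; first witness at position 0.

Answer: 0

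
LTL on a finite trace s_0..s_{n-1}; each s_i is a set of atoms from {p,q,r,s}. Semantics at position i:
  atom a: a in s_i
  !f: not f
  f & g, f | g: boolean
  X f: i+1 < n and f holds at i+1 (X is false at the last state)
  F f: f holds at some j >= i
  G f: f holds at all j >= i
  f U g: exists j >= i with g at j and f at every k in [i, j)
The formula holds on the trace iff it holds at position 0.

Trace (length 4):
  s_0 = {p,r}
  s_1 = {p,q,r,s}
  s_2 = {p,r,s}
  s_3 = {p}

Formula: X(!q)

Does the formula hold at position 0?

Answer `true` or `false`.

s_0={p,r}: X(!q)=False !q=True q=False
s_1={p,q,r,s}: X(!q)=True !q=False q=True
s_2={p,r,s}: X(!q)=True !q=True q=False
s_3={p}: X(!q)=False !q=True q=False

Answer: false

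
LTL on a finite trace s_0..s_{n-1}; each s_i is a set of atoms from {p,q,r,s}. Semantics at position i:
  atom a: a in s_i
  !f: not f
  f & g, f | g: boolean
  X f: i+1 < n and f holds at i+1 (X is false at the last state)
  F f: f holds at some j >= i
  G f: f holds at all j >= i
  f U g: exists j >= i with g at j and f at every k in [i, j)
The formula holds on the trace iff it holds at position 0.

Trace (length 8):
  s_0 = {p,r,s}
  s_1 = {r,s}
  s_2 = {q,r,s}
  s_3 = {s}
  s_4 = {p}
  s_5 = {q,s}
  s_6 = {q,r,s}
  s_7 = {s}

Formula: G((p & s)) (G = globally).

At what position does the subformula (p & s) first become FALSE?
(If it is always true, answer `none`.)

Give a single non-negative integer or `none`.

Answer: 1

Derivation:
s_0={p,r,s}: (p & s)=True p=True s=True
s_1={r,s}: (p & s)=False p=False s=True
s_2={q,r,s}: (p & s)=False p=False s=True
s_3={s}: (p & s)=False p=False s=True
s_4={p}: (p & s)=False p=True s=False
s_5={q,s}: (p & s)=False p=False s=True
s_6={q,r,s}: (p & s)=False p=False s=True
s_7={s}: (p & s)=False p=False s=True
G((p & s)) holds globally = False
First violation at position 1.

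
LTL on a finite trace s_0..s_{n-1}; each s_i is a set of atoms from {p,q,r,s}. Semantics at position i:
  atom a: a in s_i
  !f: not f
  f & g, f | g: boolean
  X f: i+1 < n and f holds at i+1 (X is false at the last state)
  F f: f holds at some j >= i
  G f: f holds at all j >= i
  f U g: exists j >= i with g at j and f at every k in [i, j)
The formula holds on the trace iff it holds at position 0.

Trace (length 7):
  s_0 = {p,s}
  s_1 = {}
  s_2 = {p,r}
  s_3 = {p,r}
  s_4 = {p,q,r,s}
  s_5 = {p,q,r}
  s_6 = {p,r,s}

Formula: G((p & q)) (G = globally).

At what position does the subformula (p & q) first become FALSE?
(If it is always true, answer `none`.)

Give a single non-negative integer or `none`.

Answer: 0

Derivation:
s_0={p,s}: (p & q)=False p=True q=False
s_1={}: (p & q)=False p=False q=False
s_2={p,r}: (p & q)=False p=True q=False
s_3={p,r}: (p & q)=False p=True q=False
s_4={p,q,r,s}: (p & q)=True p=True q=True
s_5={p,q,r}: (p & q)=True p=True q=True
s_6={p,r,s}: (p & q)=False p=True q=False
G((p & q)) holds globally = False
First violation at position 0.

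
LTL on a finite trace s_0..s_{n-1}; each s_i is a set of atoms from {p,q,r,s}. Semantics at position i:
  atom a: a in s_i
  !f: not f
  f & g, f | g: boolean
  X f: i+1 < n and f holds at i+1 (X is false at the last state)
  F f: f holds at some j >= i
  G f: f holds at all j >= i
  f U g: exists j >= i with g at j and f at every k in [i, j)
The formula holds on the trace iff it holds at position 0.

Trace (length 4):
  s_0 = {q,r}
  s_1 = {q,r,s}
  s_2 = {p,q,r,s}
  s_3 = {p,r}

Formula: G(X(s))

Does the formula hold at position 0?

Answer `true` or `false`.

Answer: false

Derivation:
s_0={q,r}: G(X(s))=False X(s)=True s=False
s_1={q,r,s}: G(X(s))=False X(s)=True s=True
s_2={p,q,r,s}: G(X(s))=False X(s)=False s=True
s_3={p,r}: G(X(s))=False X(s)=False s=False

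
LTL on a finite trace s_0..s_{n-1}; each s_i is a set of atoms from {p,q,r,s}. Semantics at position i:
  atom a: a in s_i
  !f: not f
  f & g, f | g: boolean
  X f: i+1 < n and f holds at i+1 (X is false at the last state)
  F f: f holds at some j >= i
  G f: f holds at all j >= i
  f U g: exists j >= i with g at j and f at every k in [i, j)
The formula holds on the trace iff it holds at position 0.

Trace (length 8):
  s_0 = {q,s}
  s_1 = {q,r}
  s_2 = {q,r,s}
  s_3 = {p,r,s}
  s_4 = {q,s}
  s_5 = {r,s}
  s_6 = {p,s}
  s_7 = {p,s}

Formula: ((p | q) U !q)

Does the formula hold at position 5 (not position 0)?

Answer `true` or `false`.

Answer: true

Derivation:
s_0={q,s}: ((p | q) U !q)=True (p | q)=True p=False q=True !q=False
s_1={q,r}: ((p | q) U !q)=True (p | q)=True p=False q=True !q=False
s_2={q,r,s}: ((p | q) U !q)=True (p | q)=True p=False q=True !q=False
s_3={p,r,s}: ((p | q) U !q)=True (p | q)=True p=True q=False !q=True
s_4={q,s}: ((p | q) U !q)=True (p | q)=True p=False q=True !q=False
s_5={r,s}: ((p | q) U !q)=True (p | q)=False p=False q=False !q=True
s_6={p,s}: ((p | q) U !q)=True (p | q)=True p=True q=False !q=True
s_7={p,s}: ((p | q) U !q)=True (p | q)=True p=True q=False !q=True
Evaluating at position 5: result = True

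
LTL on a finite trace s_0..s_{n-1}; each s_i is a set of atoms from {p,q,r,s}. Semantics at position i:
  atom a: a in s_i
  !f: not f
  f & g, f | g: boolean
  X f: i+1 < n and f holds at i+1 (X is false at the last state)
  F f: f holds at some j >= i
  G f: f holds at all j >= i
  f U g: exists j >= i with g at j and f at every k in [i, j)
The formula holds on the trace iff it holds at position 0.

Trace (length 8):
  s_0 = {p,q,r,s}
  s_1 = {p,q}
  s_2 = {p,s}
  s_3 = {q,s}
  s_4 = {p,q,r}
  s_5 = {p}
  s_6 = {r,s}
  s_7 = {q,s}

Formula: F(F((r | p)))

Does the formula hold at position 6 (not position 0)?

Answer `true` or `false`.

Answer: true

Derivation:
s_0={p,q,r,s}: F(F((r | p)))=True F((r | p))=True (r | p)=True r=True p=True
s_1={p,q}: F(F((r | p)))=True F((r | p))=True (r | p)=True r=False p=True
s_2={p,s}: F(F((r | p)))=True F((r | p))=True (r | p)=True r=False p=True
s_3={q,s}: F(F((r | p)))=True F((r | p))=True (r | p)=False r=False p=False
s_4={p,q,r}: F(F((r | p)))=True F((r | p))=True (r | p)=True r=True p=True
s_5={p}: F(F((r | p)))=True F((r | p))=True (r | p)=True r=False p=True
s_6={r,s}: F(F((r | p)))=True F((r | p))=True (r | p)=True r=True p=False
s_7={q,s}: F(F((r | p)))=False F((r | p))=False (r | p)=False r=False p=False
Evaluating at position 6: result = True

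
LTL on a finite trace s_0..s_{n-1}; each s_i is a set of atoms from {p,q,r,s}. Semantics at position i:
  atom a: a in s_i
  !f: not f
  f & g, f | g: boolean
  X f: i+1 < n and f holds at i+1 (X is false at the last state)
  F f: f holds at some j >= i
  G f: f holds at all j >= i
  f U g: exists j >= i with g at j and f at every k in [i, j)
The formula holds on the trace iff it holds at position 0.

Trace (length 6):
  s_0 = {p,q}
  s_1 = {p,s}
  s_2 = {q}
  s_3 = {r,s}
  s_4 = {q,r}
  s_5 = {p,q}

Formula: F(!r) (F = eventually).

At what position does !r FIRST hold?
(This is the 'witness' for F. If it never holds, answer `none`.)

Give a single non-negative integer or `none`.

s_0={p,q}: !r=True r=False
s_1={p,s}: !r=True r=False
s_2={q}: !r=True r=False
s_3={r,s}: !r=False r=True
s_4={q,r}: !r=False r=True
s_5={p,q}: !r=True r=False
F(!r) holds; first witness at position 0.

Answer: 0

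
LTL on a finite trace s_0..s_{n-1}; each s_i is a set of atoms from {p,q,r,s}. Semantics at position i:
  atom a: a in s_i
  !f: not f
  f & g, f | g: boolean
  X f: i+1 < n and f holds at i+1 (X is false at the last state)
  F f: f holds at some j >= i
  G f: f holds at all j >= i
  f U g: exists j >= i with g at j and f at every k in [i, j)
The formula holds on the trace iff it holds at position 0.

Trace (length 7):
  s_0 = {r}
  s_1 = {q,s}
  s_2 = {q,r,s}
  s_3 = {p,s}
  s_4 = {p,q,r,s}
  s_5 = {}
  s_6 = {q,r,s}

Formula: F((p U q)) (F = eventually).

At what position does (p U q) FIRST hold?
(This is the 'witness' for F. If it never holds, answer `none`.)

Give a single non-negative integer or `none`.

Answer: 1

Derivation:
s_0={r}: (p U q)=False p=False q=False
s_1={q,s}: (p U q)=True p=False q=True
s_2={q,r,s}: (p U q)=True p=False q=True
s_3={p,s}: (p U q)=True p=True q=False
s_4={p,q,r,s}: (p U q)=True p=True q=True
s_5={}: (p U q)=False p=False q=False
s_6={q,r,s}: (p U q)=True p=False q=True
F((p U q)) holds; first witness at position 1.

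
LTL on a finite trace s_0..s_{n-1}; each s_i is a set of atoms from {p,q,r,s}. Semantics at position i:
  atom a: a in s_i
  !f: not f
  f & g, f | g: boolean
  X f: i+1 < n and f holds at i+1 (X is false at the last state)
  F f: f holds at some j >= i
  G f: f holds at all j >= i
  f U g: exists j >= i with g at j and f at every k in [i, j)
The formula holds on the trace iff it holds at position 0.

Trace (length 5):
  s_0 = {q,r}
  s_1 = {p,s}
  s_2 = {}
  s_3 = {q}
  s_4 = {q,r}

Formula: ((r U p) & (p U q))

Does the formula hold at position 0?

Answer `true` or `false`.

Answer: true

Derivation:
s_0={q,r}: ((r U p) & (p U q))=True (r U p)=True r=True p=False (p U q)=True q=True
s_1={p,s}: ((r U p) & (p U q))=False (r U p)=True r=False p=True (p U q)=False q=False
s_2={}: ((r U p) & (p U q))=False (r U p)=False r=False p=False (p U q)=False q=False
s_3={q}: ((r U p) & (p U q))=False (r U p)=False r=False p=False (p U q)=True q=True
s_4={q,r}: ((r U p) & (p U q))=False (r U p)=False r=True p=False (p U q)=True q=True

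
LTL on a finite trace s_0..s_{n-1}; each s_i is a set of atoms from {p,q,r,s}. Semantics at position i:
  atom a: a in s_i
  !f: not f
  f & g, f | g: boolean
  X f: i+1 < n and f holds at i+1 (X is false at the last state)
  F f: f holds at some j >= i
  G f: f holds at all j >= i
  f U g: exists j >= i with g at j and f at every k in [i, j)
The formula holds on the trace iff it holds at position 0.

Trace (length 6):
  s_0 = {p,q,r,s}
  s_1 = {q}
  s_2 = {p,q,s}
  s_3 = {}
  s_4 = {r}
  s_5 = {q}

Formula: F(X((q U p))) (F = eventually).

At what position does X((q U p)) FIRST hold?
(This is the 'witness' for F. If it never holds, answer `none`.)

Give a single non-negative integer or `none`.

Answer: 0

Derivation:
s_0={p,q,r,s}: X((q U p))=True (q U p)=True q=True p=True
s_1={q}: X((q U p))=True (q U p)=True q=True p=False
s_2={p,q,s}: X((q U p))=False (q U p)=True q=True p=True
s_3={}: X((q U p))=False (q U p)=False q=False p=False
s_4={r}: X((q U p))=False (q U p)=False q=False p=False
s_5={q}: X((q U p))=False (q U p)=False q=True p=False
F(X((q U p))) holds; first witness at position 0.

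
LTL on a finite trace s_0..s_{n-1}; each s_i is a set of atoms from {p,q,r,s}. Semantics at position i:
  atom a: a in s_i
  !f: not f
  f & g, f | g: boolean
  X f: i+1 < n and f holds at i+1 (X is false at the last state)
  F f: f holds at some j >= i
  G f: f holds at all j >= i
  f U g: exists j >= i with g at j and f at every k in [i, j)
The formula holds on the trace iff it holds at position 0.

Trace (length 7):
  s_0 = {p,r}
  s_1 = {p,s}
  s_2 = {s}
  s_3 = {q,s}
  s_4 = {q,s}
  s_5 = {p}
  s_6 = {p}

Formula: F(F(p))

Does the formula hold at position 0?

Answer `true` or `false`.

s_0={p,r}: F(F(p))=True F(p)=True p=True
s_1={p,s}: F(F(p))=True F(p)=True p=True
s_2={s}: F(F(p))=True F(p)=True p=False
s_3={q,s}: F(F(p))=True F(p)=True p=False
s_4={q,s}: F(F(p))=True F(p)=True p=False
s_5={p}: F(F(p))=True F(p)=True p=True
s_6={p}: F(F(p))=True F(p)=True p=True

Answer: true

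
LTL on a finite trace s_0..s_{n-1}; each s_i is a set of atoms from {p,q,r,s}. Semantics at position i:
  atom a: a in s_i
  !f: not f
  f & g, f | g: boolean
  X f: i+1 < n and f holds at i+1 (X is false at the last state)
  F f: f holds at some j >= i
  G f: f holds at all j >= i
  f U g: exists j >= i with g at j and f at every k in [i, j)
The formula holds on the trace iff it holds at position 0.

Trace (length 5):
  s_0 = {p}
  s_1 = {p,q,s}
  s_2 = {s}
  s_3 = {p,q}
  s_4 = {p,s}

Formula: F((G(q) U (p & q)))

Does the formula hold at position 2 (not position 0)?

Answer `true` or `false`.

s_0={p}: F((G(q) U (p & q)))=True (G(q) U (p & q))=False G(q)=False q=False (p & q)=False p=True
s_1={p,q,s}: F((G(q) U (p & q)))=True (G(q) U (p & q))=True G(q)=False q=True (p & q)=True p=True
s_2={s}: F((G(q) U (p & q)))=True (G(q) U (p & q))=False G(q)=False q=False (p & q)=False p=False
s_3={p,q}: F((G(q) U (p & q)))=True (G(q) U (p & q))=True G(q)=False q=True (p & q)=True p=True
s_4={p,s}: F((G(q) U (p & q)))=False (G(q) U (p & q))=False G(q)=False q=False (p & q)=False p=True
Evaluating at position 2: result = True

Answer: true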